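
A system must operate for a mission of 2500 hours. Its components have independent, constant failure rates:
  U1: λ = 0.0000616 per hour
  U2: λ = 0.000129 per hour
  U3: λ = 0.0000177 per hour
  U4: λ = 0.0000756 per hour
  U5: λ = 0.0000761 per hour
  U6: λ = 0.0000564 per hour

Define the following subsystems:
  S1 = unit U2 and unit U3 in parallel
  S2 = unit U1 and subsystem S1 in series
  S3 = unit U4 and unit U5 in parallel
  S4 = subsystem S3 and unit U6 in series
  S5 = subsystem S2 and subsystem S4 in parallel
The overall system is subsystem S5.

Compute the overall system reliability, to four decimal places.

R(U1) = exp(−0.0000616 × 2500) = 0.857272
R(U2) = exp(−0.000129 × 2500) = 0.724336
R(U3) = exp(−0.0000177 × 2500) = 0.956715
R(U4) = exp(−0.0000756 × 2500) = 0.827787
R(U5) = exp(−0.0000761 × 2500) = 0.826752
R(U6) = exp(−0.0000564 × 2500) = 0.868489
Parallel (U2 and U3): 1 − (1 − 0.724336)(1 − 0.956715) = 0.988068
Series (U1 and [0.988068]): 0.857272 × 0.988068 = 0.847043
Parallel (U4 and U5): 1 − (1 − 0.827787)(1 − 0.826752) = 0.970164
Series ([0.970164] and U6): 0.970164 × 0.868489 = 0.842577
Parallel ([0.847043] and [0.842577]): 1 − (1 − 0.847043)(1 − 0.842577) = 0.9759

0.9759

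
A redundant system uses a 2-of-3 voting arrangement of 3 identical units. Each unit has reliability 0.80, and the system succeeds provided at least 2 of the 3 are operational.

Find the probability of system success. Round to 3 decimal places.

0.896

R = Σ_{i=2}^{3} C(3,i) p^i (1−p)^{3−i} with p = 0.80
C(3,2)·0.80^2·0.20^1 = 0.38400
C(3,3)·0.80^3·0.20^0 = 0.51200
Sum = 0.896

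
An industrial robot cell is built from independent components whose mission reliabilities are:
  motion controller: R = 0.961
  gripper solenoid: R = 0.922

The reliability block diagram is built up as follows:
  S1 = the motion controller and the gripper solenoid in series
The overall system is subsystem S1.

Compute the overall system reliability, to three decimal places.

Series (motion controller and gripper solenoid): 0.96100 × 0.92200 = 0.886

0.886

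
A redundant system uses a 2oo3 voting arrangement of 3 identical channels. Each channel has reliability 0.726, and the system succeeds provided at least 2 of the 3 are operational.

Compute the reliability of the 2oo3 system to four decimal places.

0.8159

R = Σ_{i=2}^{3} C(3,i) p^i (1−p)^{3−i} with p = 0.726
C(3,2)·0.726^2·0.274^1 = 0.433256
C(3,3)·0.726^3·0.274^0 = 0.382657
Sum = 0.8159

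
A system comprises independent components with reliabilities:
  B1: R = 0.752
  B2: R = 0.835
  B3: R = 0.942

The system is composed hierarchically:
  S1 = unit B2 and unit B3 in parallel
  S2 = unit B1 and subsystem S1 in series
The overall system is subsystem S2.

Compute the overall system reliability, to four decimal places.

0.7448

Parallel (B2 and B3): 1 − (1 − 0.835000)(1 − 0.942000) = 0.990430
Series (B1 and [0.990430]): 0.752000 × 0.990430 = 0.7448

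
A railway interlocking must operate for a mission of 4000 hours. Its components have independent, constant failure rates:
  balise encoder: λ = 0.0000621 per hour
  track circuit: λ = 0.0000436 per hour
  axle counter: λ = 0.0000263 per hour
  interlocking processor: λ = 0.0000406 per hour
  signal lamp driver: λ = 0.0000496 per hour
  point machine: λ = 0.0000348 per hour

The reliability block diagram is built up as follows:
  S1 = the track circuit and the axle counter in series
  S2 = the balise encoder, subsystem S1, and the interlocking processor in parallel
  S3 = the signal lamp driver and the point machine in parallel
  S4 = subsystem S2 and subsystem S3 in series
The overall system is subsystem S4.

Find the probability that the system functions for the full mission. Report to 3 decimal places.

R(balise encoder) = exp(−0.0000621 × 4000) = 0.78005
R(track circuit) = exp(−0.0000436 × 4000) = 0.83996
R(axle counter) = exp(−0.0000263 × 4000) = 0.90014
R(interlocking processor) = exp(−0.0000406 × 4000) = 0.85010
R(signal lamp driver) = exp(−0.0000496 × 4000) = 0.82004
R(point machine) = exp(−0.0000348 × 4000) = 0.87005
Series (track circuit and axle counter): 0.83996 × 0.90014 = 0.75608
Parallel (balise encoder, [0.75608], and interlocking processor): 1 − (1 − 0.78005)(1 − 0.75608)(1 − 0.85010) = 0.99196
Parallel (signal lamp driver and point machine): 1 − (1 − 0.82004)(1 − 0.87005) = 0.97661
Series ([0.99196] and [0.97661]): 0.99196 × 0.97661 = 0.969

0.969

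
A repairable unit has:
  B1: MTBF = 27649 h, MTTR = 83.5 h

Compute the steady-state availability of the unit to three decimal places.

A(B1) = MTBF/(MTBF+MTTR) = 27649/(27649+83.5) = 0.997

0.997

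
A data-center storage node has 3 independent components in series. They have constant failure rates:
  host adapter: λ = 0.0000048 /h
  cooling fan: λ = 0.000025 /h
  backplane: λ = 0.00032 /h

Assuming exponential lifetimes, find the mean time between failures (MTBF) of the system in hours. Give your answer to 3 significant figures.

Series of exponential components: λ_sys = Σ λ_i
λ_sys = 0.0000048 + 0.000025 + 0.00032 = 3.4980e-04 /h
MTBF = 1 / λ_sys = 2860 h

2860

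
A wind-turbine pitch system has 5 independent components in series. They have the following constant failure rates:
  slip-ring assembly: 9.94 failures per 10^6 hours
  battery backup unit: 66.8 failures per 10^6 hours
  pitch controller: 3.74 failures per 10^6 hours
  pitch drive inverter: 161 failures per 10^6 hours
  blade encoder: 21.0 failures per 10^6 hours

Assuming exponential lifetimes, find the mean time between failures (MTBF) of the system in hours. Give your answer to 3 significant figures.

Series of exponential components: λ_sys = Σ λ_i
λ_sys = 0.00000994 + 0.0000668 + 0.00000374 + 0.000161 + 0.0000210 = 2.6248e-04 /h
MTBF = 1 / λ_sys = 3810 h

3810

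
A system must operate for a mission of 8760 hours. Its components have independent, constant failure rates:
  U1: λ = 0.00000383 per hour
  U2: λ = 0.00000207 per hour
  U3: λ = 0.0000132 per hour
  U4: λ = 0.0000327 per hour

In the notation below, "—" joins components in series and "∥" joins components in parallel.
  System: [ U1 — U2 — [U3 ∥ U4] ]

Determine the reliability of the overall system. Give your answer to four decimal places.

R(U1) = exp(−0.00000383 × 8760) = 0.967006
R(U2) = exp(−0.00000207 × 8760) = 0.982030
R(U3) = exp(−0.0000132 × 8760) = 0.890803
R(U4) = exp(−0.0000327 × 8760) = 0.750923
Parallel (U3 and U4): 1 − (1 − 0.890803)(1 − 0.750923) = 0.972802
Series (U1, U2, and [0.972802]): 0.967006 × 0.982030 × 0.972802 = 0.9238

0.9238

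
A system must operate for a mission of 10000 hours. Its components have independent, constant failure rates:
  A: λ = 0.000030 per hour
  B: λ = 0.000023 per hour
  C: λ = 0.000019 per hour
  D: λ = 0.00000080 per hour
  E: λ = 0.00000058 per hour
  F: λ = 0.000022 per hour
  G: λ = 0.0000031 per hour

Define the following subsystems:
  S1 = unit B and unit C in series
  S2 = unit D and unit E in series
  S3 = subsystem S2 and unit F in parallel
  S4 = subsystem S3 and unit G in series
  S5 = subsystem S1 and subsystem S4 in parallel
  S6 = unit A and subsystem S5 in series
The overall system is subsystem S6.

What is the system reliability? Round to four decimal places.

R(A) = exp(−0.000030 × 10000) = 0.740818
R(B) = exp(−0.000023 × 10000) = 0.794534
R(C) = exp(−0.000019 × 10000) = 0.826959
R(D) = exp(−0.00000080 × 10000) = 0.992032
R(E) = exp(−0.00000058 × 10000) = 0.994217
R(F) = exp(−0.000022 × 10000) = 0.802519
R(G) = exp(−0.0000031 × 10000) = 0.969476
Series (B and C): 0.794534 × 0.826959 = 0.657047
Series (D and E): 0.992032 × 0.994217 = 0.986295
Parallel ([0.986295] and F): 1 − (1 − 0.986295)(1 − 0.802519) = 0.997294
Series ([0.997294] and G): 0.997294 × 0.969476 = 0.966853
Parallel ([0.657047] and [0.966853]): 1 − (1 − 0.657047)(1 − 0.966853) = 0.988632
Series (A and [0.988632]): 0.740818 × 0.988632 = 0.7324

0.7324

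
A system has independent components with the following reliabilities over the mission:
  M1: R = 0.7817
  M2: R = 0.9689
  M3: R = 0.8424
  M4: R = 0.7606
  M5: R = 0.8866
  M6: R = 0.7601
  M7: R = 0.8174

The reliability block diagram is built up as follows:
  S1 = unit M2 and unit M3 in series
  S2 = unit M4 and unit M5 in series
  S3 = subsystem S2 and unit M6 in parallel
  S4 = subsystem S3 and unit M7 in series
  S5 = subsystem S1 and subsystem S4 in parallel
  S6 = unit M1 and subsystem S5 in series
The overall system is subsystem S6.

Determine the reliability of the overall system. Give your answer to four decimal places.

Series (M2 and M3): 0.968900 × 0.842400 = 0.816201
Series (M4 and M5): 0.760600 × 0.886600 = 0.674348
Parallel ([0.674348] and M6): 1 − (1 − 0.674348)(1 − 0.760100) = 0.921876
Series ([0.921876] and M7): 0.921876 × 0.817400 = 0.753541
Parallel ([0.816201] and [0.753541]): 1 − (1 − 0.816201)(1 − 0.753541) = 0.954701
Series (M1 and [0.954701]): 0.781700 × 0.954701 = 0.7463

0.7463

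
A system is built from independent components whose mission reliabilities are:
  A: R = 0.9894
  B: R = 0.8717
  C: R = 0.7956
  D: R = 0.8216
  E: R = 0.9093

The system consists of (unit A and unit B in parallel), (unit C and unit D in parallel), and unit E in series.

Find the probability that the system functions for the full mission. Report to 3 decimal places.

0.875

Parallel (A and B): 1 − (1 − 0.98940)(1 − 0.87170) = 0.99864
Parallel (C and D): 1 − (1 − 0.79560)(1 − 0.82160) = 0.96354
Series ([0.99864], [0.96354], and E): 0.99864 × 0.96354 × 0.90930 = 0.875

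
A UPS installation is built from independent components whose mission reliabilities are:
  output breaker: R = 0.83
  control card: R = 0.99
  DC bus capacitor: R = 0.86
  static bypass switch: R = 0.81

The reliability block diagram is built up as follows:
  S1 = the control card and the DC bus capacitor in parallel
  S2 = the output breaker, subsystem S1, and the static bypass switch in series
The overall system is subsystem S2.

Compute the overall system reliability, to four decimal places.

Parallel (control card and DC bus capacitor): 1 − (1 − 0.990000)(1 − 0.860000) = 0.998600
Series (output breaker, [0.998600], and static bypass switch): 0.830000 × 0.998600 × 0.810000 = 0.6714

0.6714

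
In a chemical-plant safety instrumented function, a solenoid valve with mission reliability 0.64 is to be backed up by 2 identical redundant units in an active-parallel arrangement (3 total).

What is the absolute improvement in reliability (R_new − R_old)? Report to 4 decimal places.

0.3133

R_before = 0.64
R_after = 1 − (1 − 0.64)^3 = 0.9533
ΔR = 0.9533 − 0.64 = 0.3133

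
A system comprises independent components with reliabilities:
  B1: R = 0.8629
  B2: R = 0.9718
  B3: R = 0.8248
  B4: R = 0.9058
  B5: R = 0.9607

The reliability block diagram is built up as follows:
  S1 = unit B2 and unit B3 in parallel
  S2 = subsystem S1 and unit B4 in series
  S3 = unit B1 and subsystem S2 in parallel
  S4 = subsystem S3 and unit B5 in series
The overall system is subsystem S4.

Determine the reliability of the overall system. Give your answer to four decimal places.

Parallel (B2 and B3): 1 − (1 − 0.971800)(1 − 0.824800) = 0.995059
Series ([0.995059] and B4): 0.995059 × 0.905800 = 0.901324
Parallel (B1 and [0.901324]): 1 − (1 − 0.862900)(1 − 0.901324) = 0.986472
Series ([0.986472] and B5): 0.986472 × 0.960700 = 0.9477

0.9477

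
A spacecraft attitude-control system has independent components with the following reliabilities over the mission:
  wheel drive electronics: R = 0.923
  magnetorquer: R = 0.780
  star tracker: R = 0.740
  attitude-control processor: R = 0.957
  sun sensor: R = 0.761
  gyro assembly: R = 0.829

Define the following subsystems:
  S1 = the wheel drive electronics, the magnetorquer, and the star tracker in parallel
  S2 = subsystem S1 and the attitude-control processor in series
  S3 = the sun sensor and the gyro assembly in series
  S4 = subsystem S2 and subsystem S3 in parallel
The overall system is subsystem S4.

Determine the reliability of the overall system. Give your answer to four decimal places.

Parallel (wheel drive electronics, magnetorquer, and star tracker): 1 − (1 − 0.923000)(1 − 0.780000)(1 − 0.740000) = 0.995596
Series ([0.995596] and attitude-control processor): 0.995596 × 0.957000 = 0.952785
Series (sun sensor and gyro assembly): 0.761000 × 0.829000 = 0.630869
Parallel ([0.952785] and [0.630869]): 1 − (1 − 0.952785)(1 − 0.630869) = 0.9826

0.9826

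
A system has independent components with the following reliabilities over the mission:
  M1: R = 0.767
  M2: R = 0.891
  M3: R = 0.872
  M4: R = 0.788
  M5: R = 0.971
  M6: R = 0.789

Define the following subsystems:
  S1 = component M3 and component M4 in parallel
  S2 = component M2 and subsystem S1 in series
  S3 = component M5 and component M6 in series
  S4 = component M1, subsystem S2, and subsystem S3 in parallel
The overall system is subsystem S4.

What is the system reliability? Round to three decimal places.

0.993

Parallel (M3 and M4): 1 − (1 − 0.87200)(1 − 0.78800) = 0.97286
Series (M2 and [0.97286]): 0.89100 × 0.97286 = 0.86682
Series (M5 and M6): 0.97100 × 0.78900 = 0.76612
Parallel (M1, [0.86682], and [0.76612]): 1 − (1 − 0.76700)(1 − 0.86682)(1 − 0.76612) = 0.993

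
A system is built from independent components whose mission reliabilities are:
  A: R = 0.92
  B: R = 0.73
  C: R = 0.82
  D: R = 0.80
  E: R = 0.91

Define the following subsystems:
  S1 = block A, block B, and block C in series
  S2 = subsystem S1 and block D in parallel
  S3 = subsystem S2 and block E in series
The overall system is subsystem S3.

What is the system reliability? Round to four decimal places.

Series (A, B, and C): 0.920000 × 0.730000 × 0.820000 = 0.550712
Parallel ([0.550712] and D): 1 − (1 − 0.550712)(1 − 0.800000) = 0.910142
Series ([0.910142] and E): 0.910142 × 0.910000 = 0.8282

0.8282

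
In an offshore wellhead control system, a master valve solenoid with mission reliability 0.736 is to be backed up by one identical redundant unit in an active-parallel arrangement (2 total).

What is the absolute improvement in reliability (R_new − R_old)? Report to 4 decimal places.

0.1943

R_before = 0.736
R_after = 1 − (1 − 0.736)^2 = 0.9303
ΔR = 0.9303 − 0.736 = 0.1943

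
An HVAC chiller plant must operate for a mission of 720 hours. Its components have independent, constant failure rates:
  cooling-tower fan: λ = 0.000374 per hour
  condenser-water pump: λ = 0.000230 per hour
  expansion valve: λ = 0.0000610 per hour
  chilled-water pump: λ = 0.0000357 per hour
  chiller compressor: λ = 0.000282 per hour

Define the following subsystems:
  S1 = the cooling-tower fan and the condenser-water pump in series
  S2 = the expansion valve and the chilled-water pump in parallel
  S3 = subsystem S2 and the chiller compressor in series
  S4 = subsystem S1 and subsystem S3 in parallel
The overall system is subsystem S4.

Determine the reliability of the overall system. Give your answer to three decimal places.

R(cooling-tower fan) = exp(−0.000374 × 720) = 0.76393
R(condenser-water pump) = exp(−0.000230 × 720) = 0.84739
R(expansion valve) = exp(−0.0000610 × 720) = 0.95703
R(chilled-water pump) = exp(−0.0000357 × 720) = 0.97462
R(chiller compressor) = exp(−0.000282 × 720) = 0.81625
Series (cooling-tower fan and condenser-water pump): 0.76393 × 0.84739 = 0.64735
Parallel (expansion valve and chilled-water pump): 1 − (1 − 0.95703)(1 − 0.97462) = 0.99891
Series ([0.99891] and chiller compressor): 0.99891 × 0.81625 = 0.81536
Parallel ([0.64735] and [0.81536]): 1 − (1 − 0.64735)(1 − 0.81536) = 0.935

0.935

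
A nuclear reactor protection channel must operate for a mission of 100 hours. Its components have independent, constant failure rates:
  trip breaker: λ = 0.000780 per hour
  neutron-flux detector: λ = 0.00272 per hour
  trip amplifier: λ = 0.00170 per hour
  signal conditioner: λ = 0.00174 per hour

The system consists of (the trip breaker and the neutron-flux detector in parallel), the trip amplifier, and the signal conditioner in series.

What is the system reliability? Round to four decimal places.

R(trip breaker) = exp(−0.000780 × 100) = 0.924964
R(neutron-flux detector) = exp(−0.00272 × 100) = 0.761854
R(trip amplifier) = exp(−0.00170 × 100) = 0.843665
R(signal conditioner) = exp(−0.00174 × 100) = 0.840297
Parallel (trip breaker and neutron-flux detector): 1 − (1 − 0.924964)(1 − 0.761854) = 0.982130
Series ([0.982130], trip amplifier, and signal conditioner): 0.982130 × 0.843665 × 0.840297 = 0.6963

0.6963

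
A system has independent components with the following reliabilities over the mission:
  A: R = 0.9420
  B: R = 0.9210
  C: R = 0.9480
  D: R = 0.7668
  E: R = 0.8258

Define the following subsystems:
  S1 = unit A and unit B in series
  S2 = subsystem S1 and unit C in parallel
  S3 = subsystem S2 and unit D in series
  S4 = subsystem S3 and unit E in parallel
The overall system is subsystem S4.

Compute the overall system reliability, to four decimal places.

0.9585

Series (A and B): 0.942000 × 0.921000 = 0.867582
Parallel ([0.867582] and C): 1 − (1 − 0.867582)(1 − 0.948000) = 0.993114
Series ([0.993114] and D): 0.993114 × 0.766800 = 0.761520
Parallel ([0.761520] and E): 1 − (1 − 0.761520)(1 − 0.825800) = 0.9585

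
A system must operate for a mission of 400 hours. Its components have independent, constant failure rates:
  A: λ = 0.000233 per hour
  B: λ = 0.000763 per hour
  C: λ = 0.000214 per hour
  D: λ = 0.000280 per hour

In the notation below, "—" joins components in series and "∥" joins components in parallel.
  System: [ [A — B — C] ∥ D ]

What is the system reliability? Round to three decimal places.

R(A) = exp(−0.000233 × 400) = 0.91101
R(B) = exp(−0.000763 × 400) = 0.73698
R(C) = exp(−0.000214 × 400) = 0.91796
R(D) = exp(−0.000280 × 400) = 0.89404
Series (A, B, and C): 0.91101 × 0.73698 × 0.91796 = 0.61631
Parallel ([0.61631] and D): 1 − (1 − 0.61631)(1 − 0.89404) = 0.959

0.959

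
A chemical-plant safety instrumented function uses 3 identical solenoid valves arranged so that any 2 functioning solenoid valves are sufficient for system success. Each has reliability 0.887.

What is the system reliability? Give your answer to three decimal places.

0.965

R = Σ_{i=2}^{3} C(3,i) p^i (1−p)^{3−i} with p = 0.887
C(3,2)·0.887^2·0.113^1 = 0.26671
C(3,3)·0.887^3·0.113^0 = 0.69786
Sum = 0.965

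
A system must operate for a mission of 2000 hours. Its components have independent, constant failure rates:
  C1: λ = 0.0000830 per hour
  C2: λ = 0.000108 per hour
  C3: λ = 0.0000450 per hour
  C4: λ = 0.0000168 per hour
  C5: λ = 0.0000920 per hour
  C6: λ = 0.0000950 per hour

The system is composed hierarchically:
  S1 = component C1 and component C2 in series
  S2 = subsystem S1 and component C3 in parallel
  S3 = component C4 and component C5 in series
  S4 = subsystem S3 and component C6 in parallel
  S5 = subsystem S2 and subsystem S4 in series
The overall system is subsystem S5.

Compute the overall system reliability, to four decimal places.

0.9398

R(C1) = exp(−0.0000830 × 2000) = 0.847046
R(C2) = exp(−0.000108 × 2000) = 0.805735
R(C3) = exp(−0.0000450 × 2000) = 0.913931
R(C4) = exp(−0.0000168 × 2000) = 0.966958
R(C5) = exp(−0.0000920 × 2000) = 0.831936
R(C6) = exp(−0.0000950 × 2000) = 0.826959
Series (C1 and C2): 0.847046 × 0.805735 = 0.682495
Parallel ([0.682495] and C3): 1 − (1 − 0.682495)(1 − 0.913931) = 0.972673
Series (C4 and C5): 0.966958 × 0.831936 = 0.804447
Parallel ([0.804447] and C6): 1 − (1 − 0.804447)(1 − 0.826959) = 0.966161
Series ([0.972673] and [0.966161]): 0.972673 × 0.966161 = 0.9398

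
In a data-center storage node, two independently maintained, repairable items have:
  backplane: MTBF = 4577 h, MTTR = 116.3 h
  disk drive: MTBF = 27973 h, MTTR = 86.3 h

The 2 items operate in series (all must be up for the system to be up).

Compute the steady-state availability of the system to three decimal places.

A(backplane) = MTBF/(MTBF+MTTR) = 4577/(4577+116.3) = 0.975220
A(disk drive) = MTBF/(MTBF+MTTR) = 27973/(27973+86.3) = 0.996924
Series availability: 0.975220 × 0.996924 = 0.972

0.972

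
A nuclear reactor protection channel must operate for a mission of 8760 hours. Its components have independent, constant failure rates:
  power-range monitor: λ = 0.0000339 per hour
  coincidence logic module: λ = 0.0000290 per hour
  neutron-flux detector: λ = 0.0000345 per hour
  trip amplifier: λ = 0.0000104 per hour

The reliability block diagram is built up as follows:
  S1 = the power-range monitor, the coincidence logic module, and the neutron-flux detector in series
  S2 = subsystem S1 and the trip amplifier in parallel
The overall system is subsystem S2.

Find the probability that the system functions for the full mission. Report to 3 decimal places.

0.950

R(power-range monitor) = exp(−0.0000339 × 8760) = 0.74307
R(coincidence logic module) = exp(−0.0000290 × 8760) = 0.77566
R(neutron-flux detector) = exp(−0.0000345 × 8760) = 0.73918
R(trip amplifier) = exp(−0.0000104 × 8760) = 0.91292
Series (power-range monitor, coincidence logic module, and neutron-flux detector): 0.74307 × 0.77566 × 0.73918 = 0.42604
Parallel ([0.42604] and trip amplifier): 1 − (1 − 0.42604)(1 − 0.91292) = 0.950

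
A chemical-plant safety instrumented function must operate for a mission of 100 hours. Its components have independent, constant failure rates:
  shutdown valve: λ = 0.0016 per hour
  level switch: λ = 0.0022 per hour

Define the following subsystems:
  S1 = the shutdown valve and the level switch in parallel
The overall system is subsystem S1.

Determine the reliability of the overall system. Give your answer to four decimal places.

R(shutdown valve) = exp(−0.0016 × 100) = 0.852144
R(level switch) = exp(−0.0022 × 100) = 0.802519
Parallel (shutdown valve and level switch): 1 − (1 − 0.852144)(1 − 0.802519) = 0.9708

0.9708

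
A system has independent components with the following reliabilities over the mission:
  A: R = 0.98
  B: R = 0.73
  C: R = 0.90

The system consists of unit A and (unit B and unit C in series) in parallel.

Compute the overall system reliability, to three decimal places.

0.993

Series (B and C): 0.73000 × 0.90000 = 0.65700
Parallel (A and [0.65700]): 1 − (1 − 0.98000)(1 − 0.65700) = 0.993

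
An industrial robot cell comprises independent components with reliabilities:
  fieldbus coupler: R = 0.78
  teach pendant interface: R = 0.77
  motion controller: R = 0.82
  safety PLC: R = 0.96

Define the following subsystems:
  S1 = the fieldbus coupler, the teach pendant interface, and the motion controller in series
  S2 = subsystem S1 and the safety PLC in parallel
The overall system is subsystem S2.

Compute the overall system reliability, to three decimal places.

0.980

Series (fieldbus coupler, teach pendant interface, and motion controller): 0.78000 × 0.77000 × 0.82000 = 0.49249
Parallel ([0.49249] and safety PLC): 1 − (1 − 0.49249)(1 − 0.96000) = 0.980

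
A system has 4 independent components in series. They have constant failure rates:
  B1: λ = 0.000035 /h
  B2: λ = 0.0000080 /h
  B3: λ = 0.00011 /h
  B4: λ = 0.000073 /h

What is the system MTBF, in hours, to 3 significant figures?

4420

Series of exponential components: λ_sys = Σ λ_i
λ_sys = 0.000035 + 0.0000080 + 0.00011 + 0.000073 = 2.2600e-04 /h
MTBF = 1 / λ_sys = 4420 h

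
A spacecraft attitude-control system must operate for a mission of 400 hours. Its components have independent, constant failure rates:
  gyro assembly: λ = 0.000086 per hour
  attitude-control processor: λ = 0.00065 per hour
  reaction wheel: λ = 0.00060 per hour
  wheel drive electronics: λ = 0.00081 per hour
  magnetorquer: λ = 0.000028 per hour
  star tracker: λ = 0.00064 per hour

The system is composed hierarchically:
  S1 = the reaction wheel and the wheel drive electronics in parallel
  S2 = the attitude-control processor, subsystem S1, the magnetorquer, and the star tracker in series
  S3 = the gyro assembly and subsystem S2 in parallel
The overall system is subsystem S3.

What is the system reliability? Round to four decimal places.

0.9850

R(gyro assembly) = exp(−0.000086 × 400) = 0.966185
R(attitude-control processor) = exp(−0.00065 × 400) = 0.771052
R(reaction wheel) = exp(−0.00060 × 400) = 0.786628
R(wheel drive electronics) = exp(−0.00081 × 400) = 0.723250
R(magnetorquer) = exp(−0.000028 × 400) = 0.988862
R(star tracker) = exp(−0.00064 × 400) = 0.774142
Parallel (reaction wheel and wheel drive electronics): 1 − (1 − 0.786628)(1 − 0.723250) = 0.940949
Series (attitude-control processor, [0.940949], magnetorquer, and star tracker): 0.771052 × 0.940949 × 0.988862 × 0.774142 = 0.555400
Parallel (gyro assembly and [0.555400]): 1 − (1 − 0.966185)(1 − 0.555400) = 0.9850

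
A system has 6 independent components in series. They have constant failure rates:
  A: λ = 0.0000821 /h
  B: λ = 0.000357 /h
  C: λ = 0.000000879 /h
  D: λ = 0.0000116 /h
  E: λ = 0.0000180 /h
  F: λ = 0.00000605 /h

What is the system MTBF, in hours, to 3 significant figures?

Series of exponential components: λ_sys = Σ λ_i
λ_sys = 0.0000821 + 0.000357 + 0.000000879 + 0.0000116 + 0.0000180 + 0.00000605 = 4.7563e-04 /h
MTBF = 1 / λ_sys = 2100 h

2100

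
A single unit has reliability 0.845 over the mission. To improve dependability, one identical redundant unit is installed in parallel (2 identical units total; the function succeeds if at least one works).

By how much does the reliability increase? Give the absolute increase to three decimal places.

0.131

R_before = 0.845
R_after = 1 − (1 − 0.845)^2 = 0.976
ΔR = 0.976 − 0.845 = 0.131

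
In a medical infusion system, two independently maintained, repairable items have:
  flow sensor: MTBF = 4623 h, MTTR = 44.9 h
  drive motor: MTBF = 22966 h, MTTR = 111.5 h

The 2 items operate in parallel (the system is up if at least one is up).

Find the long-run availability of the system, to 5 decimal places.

0.99995

A(flow sensor) = MTBF/(MTBF+MTTR) = 4623/(4623+44.9) = 0.990381
A(drive motor) = MTBF/(MTBF+MTTR) = 22966/(22966+111.5) = 0.995168
Parallel availability: 1 − (1 − 0.990381)(1 − 0.995168) = 0.99995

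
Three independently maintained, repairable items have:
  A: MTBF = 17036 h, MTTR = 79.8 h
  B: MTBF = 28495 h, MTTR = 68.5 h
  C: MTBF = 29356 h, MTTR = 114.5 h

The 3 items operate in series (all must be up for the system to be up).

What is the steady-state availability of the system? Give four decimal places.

0.9891

A(A) = MTBF/(MTBF+MTTR) = 17036/(17036+79.8) = 0.995338
A(B) = MTBF/(MTBF+MTTR) = 28495/(28495+68.5) = 0.997602
A(C) = MTBF/(MTBF+MTTR) = 29356/(29356+114.5) = 0.996115
Series availability: 0.995338 × 0.997602 × 0.996115 = 0.9891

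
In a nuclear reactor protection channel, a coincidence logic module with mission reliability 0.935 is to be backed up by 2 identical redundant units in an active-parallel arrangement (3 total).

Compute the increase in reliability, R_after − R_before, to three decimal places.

0.065

R_before = 0.935
R_after = 1 − (1 − 0.935)^3 = 1.000
ΔR = 1.000 − 0.935 = 0.065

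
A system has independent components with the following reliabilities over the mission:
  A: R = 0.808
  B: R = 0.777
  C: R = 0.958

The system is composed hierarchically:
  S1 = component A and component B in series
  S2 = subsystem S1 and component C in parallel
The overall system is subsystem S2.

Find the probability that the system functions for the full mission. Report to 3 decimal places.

0.984

Series (A and B): 0.80800 × 0.77700 = 0.62782
Parallel ([0.62782] and C): 1 − (1 − 0.62782)(1 − 0.95800) = 0.984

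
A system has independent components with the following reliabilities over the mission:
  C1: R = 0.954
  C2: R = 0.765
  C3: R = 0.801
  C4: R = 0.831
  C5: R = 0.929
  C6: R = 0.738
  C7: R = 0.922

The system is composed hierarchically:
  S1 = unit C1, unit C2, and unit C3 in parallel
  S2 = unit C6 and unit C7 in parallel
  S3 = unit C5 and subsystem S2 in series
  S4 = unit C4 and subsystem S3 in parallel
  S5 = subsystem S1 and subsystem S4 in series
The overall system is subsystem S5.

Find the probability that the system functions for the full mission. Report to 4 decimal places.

Parallel (C1, C2, and C3): 1 − (1 − 0.954000)(1 − 0.765000)(1 − 0.801000) = 0.997849
Parallel (C6 and C7): 1 − (1 − 0.738000)(1 − 0.922000) = 0.979564
Series (C5 and [0.979564]): 0.929000 × 0.979564 = 0.910015
Parallel (C4 and [0.910015]): 1 − (1 − 0.831000)(1 − 0.910015) = 0.984793
Series ([0.997849] and [0.984793]): 0.997849 × 0.984793 = 0.9827

0.9827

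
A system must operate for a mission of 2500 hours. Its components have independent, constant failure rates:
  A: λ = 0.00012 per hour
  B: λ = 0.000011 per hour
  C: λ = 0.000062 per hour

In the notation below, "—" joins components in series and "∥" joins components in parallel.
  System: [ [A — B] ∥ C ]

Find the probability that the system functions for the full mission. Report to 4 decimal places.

0.9599

R(A) = exp(−0.00012 × 2500) = 0.740818
R(B) = exp(−0.000011 × 2500) = 0.972875
R(C) = exp(−0.000062 × 2500) = 0.856415
Series (A and B): 0.740818 × 0.972875 = 0.720723
Parallel ([0.720723] and C): 1 − (1 − 0.720723)(1 − 0.856415) = 0.9599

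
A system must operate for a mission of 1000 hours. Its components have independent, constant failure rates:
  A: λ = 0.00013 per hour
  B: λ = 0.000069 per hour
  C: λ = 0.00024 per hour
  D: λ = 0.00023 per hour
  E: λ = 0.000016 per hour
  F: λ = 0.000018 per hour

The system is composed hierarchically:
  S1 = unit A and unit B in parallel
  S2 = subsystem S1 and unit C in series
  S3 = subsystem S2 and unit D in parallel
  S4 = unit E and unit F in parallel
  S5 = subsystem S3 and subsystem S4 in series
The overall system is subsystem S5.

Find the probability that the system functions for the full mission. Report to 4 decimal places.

R(A) = exp(−0.00013 × 1000) = 0.878095
R(B) = exp(−0.000069 × 1000) = 0.933327
R(C) = exp(−0.00024 × 1000) = 0.786628
R(D) = exp(−0.00023 × 1000) = 0.794534
R(E) = exp(−0.000016 × 1000) = 0.984127
R(F) = exp(−0.000018 × 1000) = 0.982161
Parallel (A and B): 1 − (1 − 0.878095)(1 − 0.933327) = 0.991872
Series ([0.991872] and C): 0.991872 × 0.786628 = 0.780234
Parallel ([0.780234] and D): 1 − (1 − 0.780234)(1 − 0.794534) = 0.954846
Parallel (E and F): 1 − (1 − 0.984127)(1 − 0.982161) = 0.999717
Series ([0.954846] and [0.999717]): 0.954846 × 0.999717 = 0.9546

0.9546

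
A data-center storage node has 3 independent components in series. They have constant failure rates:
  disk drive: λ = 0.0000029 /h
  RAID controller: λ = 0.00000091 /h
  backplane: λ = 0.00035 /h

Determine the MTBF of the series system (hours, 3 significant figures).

Series of exponential components: λ_sys = Σ λ_i
λ_sys = 0.0000029 + 0.00000091 + 0.00035 = 3.5381e-04 /h
MTBF = 1 / λ_sys = 2830 h

2830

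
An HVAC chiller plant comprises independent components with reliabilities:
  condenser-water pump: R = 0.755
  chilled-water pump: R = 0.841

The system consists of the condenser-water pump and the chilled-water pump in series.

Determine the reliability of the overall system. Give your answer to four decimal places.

Series (condenser-water pump and chilled-water pump): 0.755000 × 0.841000 = 0.6350

0.6350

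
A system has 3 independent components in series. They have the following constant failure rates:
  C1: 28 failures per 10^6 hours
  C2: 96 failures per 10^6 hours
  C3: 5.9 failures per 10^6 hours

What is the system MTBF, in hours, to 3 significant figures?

Series of exponential components: λ_sys = Σ λ_i
λ_sys = 0.000028 + 0.000096 + 0.0000059 = 1.2990e-04 /h
MTBF = 1 / λ_sys = 7700 h

7700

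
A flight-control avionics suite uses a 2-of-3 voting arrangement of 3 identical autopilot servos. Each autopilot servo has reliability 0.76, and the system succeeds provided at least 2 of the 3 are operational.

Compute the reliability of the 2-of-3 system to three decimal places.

R = Σ_{i=2}^{3} C(3,i) p^i (1−p)^{3−i} with p = 0.76
C(3,2)·0.76^2·0.24^1 = 0.41587
C(3,3)·0.76^3·0.24^0 = 0.43898
Sum = 0.855

0.855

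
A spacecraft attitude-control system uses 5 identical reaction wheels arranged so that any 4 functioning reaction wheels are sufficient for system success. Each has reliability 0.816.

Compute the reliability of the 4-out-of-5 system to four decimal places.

R = Σ_{i=4}^{5} C(5,i) p^i (1−p)^{5−i} with p = 0.816
C(5,4)·0.816^4·0.184^1 = 0.407895
C(5,5)·0.816^5·0.184^0 = 0.361785
Sum = 0.7697

0.7697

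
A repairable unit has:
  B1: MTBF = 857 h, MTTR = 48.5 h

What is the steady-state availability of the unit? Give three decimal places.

0.946

A(B1) = MTBF/(MTBF+MTTR) = 857/(857+48.5) = 0.946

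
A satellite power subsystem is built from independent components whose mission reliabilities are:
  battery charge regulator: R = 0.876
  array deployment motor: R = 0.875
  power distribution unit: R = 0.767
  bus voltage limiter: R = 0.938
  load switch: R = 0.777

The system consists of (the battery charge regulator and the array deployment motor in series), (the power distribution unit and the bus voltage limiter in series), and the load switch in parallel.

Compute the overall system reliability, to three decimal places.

Series (battery charge regulator and array deployment motor): 0.87600 × 0.87500 = 0.76650
Series (power distribution unit and bus voltage limiter): 0.76700 × 0.93800 = 0.71945
Parallel ([0.76650], [0.71945], and load switch): 1 − (1 − 0.76650)(1 − 0.71945)(1 − 0.77700) = 0.985

0.985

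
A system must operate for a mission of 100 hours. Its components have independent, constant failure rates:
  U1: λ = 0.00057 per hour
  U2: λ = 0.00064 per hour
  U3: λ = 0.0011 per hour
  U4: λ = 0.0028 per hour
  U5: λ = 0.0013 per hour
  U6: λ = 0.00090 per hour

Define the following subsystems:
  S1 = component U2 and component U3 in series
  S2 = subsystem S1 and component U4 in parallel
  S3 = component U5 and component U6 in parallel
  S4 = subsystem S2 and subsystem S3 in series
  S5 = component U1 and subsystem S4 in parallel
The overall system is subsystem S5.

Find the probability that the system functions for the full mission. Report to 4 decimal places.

R(U1) = exp(−0.00057 × 100) = 0.944594
R(U2) = exp(−0.00064 × 100) = 0.938005
R(U3) = exp(−0.0011 × 100) = 0.895834
R(U4) = exp(−0.0028 × 100) = 0.755784
R(U5) = exp(−0.0013 × 100) = 0.878095
R(U6) = exp(−0.00090 × 100) = 0.913931
Series (U2 and U3): 0.938005 × 0.895834 = 0.840297
Parallel ([0.840297] and U4): 1 − (1 − 0.840297)(1 − 0.755784) = 0.960998
Parallel (U5 and U6): 1 − (1 − 0.878095)(1 − 0.913931) = 0.989508
Series ([0.960998] and [0.989508]): 0.960998 × 0.989508 = 0.950915
Parallel (U1 and [0.950915]): 1 − (1 − 0.944594)(1 − 0.950915) = 0.9973

0.9973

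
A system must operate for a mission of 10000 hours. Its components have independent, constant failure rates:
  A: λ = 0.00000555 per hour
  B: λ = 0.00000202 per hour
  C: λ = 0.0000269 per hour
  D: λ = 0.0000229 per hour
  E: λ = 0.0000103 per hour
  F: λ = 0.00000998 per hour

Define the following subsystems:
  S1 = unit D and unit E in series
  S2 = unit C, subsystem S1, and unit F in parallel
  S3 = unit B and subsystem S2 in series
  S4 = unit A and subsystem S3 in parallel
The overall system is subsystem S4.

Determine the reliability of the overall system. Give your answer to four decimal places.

R(A) = exp(−0.00000555 × 10000) = 0.946012
R(B) = exp(−0.00000202 × 10000) = 0.980003
R(C) = exp(−0.0000269 × 10000) = 0.764143
R(D) = exp(−0.0000229 × 10000) = 0.795329
R(E) = exp(−0.0000103 × 10000) = 0.902127
R(F) = exp(−0.00000998 × 10000) = 0.905018
Series (D and E): 0.795329 × 0.902127 = 0.717488
Parallel (C, [0.717488], and F): 1 − (1 − 0.764143)(1 − 0.717488)(1 − 0.905018) = 0.993671
Series (B and [0.993671]): 0.980003 × 0.993671 = 0.973801
Parallel (A and [0.973801]): 1 − (1 − 0.946012)(1 − 0.973801) = 0.9986

0.9986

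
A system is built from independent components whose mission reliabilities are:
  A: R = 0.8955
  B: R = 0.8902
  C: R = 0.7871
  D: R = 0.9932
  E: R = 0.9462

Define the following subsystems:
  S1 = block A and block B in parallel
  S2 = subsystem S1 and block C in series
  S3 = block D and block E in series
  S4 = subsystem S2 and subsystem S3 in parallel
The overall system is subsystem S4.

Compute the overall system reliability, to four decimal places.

Parallel (A and B): 1 − (1 − 0.895500)(1 − 0.890200) = 0.988526
Series ([0.988526] and C): 0.988526 × 0.787100 = 0.778069
Series (D and E): 0.993200 × 0.946200 = 0.939766
Parallel ([0.778069] and [0.939766]): 1 − (1 − 0.778069)(1 − 0.939766) = 0.9866

0.9866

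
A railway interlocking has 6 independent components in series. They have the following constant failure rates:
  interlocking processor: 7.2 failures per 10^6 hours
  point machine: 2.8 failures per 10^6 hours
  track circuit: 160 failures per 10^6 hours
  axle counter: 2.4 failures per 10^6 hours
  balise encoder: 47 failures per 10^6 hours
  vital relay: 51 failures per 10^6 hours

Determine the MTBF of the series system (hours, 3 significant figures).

3700

Series of exponential components: λ_sys = Σ λ_i
λ_sys = 0.0000072 + 0.0000028 + 0.00016 + 0.0000024 + 0.000047 + 0.000051 = 2.7040e-04 /h
MTBF = 1 / λ_sys = 3700 h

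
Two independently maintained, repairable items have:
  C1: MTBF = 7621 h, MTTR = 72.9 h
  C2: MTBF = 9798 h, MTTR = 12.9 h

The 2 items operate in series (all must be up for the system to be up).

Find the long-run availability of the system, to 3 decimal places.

0.989

A(C1) = MTBF/(MTBF+MTTR) = 7621/(7621+72.9) = 0.990525
A(C2) = MTBF/(MTBF+MTTR) = 9798/(9798+12.9) = 0.998685
Series availability: 0.990525 × 0.998685 = 0.989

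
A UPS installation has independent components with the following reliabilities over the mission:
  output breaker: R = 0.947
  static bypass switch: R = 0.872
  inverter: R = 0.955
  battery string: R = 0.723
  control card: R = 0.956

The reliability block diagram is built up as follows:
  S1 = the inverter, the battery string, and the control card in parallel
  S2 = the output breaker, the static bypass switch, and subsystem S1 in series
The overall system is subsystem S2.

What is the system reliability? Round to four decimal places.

Parallel (inverter, battery string, and control card): 1 − (1 − 0.955000)(1 − 0.723000)(1 − 0.956000) = 0.999452
Series (output breaker, static bypass switch, and [0.999452]): 0.947000 × 0.872000 × 0.999452 = 0.8253

0.8253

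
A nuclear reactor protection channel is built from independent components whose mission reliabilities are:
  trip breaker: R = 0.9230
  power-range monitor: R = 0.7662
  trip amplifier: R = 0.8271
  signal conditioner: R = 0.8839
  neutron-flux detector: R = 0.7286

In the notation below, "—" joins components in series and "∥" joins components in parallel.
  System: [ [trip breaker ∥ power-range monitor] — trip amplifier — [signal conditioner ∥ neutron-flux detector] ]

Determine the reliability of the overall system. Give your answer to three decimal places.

Parallel (trip breaker and power-range monitor): 1 − (1 − 0.92300)(1 − 0.76620) = 0.98200
Parallel (signal conditioner and neutron-flux detector): 1 − (1 − 0.88390)(1 − 0.72860) = 0.96849
Series ([0.98200], trip amplifier, and [0.96849]): 0.98200 × 0.82710 × 0.96849 = 0.787

0.787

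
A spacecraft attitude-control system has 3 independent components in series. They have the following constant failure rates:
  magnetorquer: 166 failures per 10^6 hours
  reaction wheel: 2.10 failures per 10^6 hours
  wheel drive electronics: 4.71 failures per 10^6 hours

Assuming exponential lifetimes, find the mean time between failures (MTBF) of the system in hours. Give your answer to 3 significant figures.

5790

Series of exponential components: λ_sys = Σ λ_i
λ_sys = 0.000166 + 0.00000210 + 0.00000471 = 1.7281e-04 /h
MTBF = 1 / λ_sys = 5790 h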